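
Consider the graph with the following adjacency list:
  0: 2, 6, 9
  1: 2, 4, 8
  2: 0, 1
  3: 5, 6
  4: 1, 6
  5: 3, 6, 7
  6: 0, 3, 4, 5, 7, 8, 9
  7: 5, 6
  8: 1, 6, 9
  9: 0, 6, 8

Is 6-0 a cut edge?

No

After removing 6-0, the path 6-9-0 still connects them, so the edge is not a bridge.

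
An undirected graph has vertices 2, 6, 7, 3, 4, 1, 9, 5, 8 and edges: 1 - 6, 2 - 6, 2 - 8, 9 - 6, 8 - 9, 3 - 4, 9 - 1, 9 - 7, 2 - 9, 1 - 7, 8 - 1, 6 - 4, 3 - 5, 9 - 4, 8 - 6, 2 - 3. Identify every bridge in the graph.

3-5

The edges on the cycle 2-3-4-9-8-2 are not bridges since each lies on that cycle.
But removing 3 - 5 disconnects 3 from 5 — this is a bridge.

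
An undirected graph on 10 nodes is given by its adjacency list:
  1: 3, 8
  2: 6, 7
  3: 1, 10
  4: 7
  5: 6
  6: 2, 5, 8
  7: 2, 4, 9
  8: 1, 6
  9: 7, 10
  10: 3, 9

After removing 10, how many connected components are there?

1

With 10 gone, the remaining components are: {1, 2, 3, 4, 5, 6, 7, 8, 9}.
That is 1 component.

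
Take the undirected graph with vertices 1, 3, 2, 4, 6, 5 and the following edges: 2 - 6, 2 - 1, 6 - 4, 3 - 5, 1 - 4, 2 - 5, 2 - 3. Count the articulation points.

Removing 2 increases the component count from 1 to 2, so 2 is a cut vertex.
By contrast removing 3 leaves 1 component; it is not a cut vertex. No other vertex is a cut vertex either.

1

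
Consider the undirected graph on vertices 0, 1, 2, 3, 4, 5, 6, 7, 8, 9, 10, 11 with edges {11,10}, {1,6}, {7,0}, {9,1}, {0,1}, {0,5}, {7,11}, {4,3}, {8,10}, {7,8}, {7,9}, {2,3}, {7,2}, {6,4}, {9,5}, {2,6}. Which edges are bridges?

The edges on the cycle 7-8-10-11-7 are not bridges since each lies on that cycle.
Every edge lies on some cycle, so there are no bridges.

none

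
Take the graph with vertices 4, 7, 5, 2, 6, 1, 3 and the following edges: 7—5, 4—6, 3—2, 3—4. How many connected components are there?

1 is isolated — a component by itself.
Starting from 5 we can reach 5, 7. That is one component of size 2.
Starting from 2 we can reach 2, 3, 4, 6. That is one component of size 4.
Total: 3 components.

3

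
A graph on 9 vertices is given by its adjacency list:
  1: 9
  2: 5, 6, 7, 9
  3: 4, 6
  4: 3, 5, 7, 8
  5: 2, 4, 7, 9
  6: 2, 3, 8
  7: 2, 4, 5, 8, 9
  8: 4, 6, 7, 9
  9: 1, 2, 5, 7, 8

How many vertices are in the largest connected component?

9

Starting from 1 we can reach 1, 2, 3, 4, 5, 6, 7, 8, 9. That is one component of size 9.
The largest has 9 vertices.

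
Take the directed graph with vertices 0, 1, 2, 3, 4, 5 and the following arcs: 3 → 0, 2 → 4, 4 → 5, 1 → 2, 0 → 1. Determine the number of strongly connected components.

6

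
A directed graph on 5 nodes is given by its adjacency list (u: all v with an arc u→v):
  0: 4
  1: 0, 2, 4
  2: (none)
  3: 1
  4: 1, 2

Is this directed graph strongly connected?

There is no directed path from 4 to 3, so the graph is not strongly connected.

No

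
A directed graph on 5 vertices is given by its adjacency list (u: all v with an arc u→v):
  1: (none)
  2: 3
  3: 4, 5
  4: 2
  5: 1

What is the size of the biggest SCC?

3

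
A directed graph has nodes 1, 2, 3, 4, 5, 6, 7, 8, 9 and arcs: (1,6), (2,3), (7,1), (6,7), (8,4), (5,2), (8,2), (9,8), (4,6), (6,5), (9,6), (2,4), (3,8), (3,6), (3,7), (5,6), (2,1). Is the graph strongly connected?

There is no directed path from 8 to 9, so the graph is not strongly connected.

No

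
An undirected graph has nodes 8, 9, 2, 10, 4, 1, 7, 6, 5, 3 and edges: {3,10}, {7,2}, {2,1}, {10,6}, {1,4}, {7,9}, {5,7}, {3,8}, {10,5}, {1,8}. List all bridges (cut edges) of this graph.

The edges on the cycle 3-10-5-7-2-1-8-3 are not bridges since each lies on that cycle.
But removing 4 - 1 disconnects 4 from 1; removing 10 - 6 disconnects 10 from 6; removing 9 - 7 disconnects 9 from 7 — these are bridges.

1-4, 10-6, 7-9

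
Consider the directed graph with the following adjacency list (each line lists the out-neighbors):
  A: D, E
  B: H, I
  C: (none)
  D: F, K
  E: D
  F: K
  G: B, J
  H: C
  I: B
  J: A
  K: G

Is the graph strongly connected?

No

There is no directed path from C to J, so the graph is not strongly connected.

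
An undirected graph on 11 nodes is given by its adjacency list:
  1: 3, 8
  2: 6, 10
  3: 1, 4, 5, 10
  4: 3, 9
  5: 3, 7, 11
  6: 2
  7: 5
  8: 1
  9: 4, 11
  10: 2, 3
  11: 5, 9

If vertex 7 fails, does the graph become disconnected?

No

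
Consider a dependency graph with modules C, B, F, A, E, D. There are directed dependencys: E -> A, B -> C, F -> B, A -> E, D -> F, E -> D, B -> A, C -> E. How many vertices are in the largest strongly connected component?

6

{A, B, C, D, E, F} are all mutually reachable — one SCC of size 6.
The largest has 6 vertices.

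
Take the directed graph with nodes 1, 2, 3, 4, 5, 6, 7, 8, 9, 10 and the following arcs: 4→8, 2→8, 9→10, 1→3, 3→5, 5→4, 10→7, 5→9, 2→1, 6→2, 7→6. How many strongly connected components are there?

{1, 2, 3, 5, 6, 7, 9, 10} are all mutually reachable — one SCC of size 8.
{8} is an SCC by itself.
{4} is an SCC by itself.
That gives 3 strongly connected components.

3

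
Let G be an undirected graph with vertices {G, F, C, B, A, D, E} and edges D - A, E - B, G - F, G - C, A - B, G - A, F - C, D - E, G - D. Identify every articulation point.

G

Removing G increases the component count from 1 to 2, so G is a cut vertex.
By contrast removing A leaves 1 component; it is not a cut vertex. No other vertex is a cut vertex either.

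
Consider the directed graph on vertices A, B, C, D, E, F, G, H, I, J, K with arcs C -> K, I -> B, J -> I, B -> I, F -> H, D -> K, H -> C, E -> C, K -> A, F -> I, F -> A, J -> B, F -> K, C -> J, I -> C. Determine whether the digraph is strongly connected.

No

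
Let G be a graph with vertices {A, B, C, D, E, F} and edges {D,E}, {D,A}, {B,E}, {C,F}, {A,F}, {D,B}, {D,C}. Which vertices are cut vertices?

D

Removing D increases the component count from 1 to 2, so D is a cut vertex.
By contrast removing C leaves 1 component; it is not a cut vertex. No other vertex is a cut vertex either.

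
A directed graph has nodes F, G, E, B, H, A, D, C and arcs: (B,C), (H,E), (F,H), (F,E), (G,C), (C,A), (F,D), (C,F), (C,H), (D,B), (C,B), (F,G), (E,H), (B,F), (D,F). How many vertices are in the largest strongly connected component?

{B, C, D, F, G} are all mutually reachable — one SCC of size 5.
{E, H} are all mutually reachable — one SCC of size 2.
{A} is an SCC by itself.
The largest has 5 vertices.

5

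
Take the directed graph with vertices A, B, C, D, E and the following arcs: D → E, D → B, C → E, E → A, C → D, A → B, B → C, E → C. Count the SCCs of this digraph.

1

{A, B, C, D, E} are all mutually reachable — one SCC of size 5.
That gives 1 strongly connected component.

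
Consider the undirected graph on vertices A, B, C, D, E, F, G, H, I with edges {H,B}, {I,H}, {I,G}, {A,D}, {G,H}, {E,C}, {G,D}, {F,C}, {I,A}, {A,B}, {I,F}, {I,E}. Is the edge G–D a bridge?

No

After removing G–D, the path G-I-A-D still connects them, so the edge is not a bridge.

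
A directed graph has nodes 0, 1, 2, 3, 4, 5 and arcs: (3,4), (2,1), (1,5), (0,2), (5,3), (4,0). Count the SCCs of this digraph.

1

{0, 1, 2, 3, 4, 5} are all mutually reachable — one SCC of size 6.
That gives 1 strongly connected component.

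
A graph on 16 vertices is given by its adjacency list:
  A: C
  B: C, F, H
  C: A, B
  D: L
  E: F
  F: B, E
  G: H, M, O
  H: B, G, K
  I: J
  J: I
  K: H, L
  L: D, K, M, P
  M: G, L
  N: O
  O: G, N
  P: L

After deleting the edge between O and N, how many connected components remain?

3

Before removal there are 2 components.
O-N is a bridge — removing it separates O's side from N's side.
After removal: 3 components.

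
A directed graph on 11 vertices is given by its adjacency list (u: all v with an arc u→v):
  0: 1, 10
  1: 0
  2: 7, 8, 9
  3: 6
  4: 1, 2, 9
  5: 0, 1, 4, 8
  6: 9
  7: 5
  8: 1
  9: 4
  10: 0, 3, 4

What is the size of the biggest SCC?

{0, 1, 2, 3, 4, 5, 6, 7, 8, 9, 10} are all mutually reachable — one SCC of size 11.
The largest has 11 vertices.

11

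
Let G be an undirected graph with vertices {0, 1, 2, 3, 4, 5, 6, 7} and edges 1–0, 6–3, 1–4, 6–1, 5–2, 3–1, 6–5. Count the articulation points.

3

Removing 1 increases the component count from 2 to 4, so 1 is a cut vertex.
Removing 5 increases the component count from 2 to 3, so 5 is a cut vertex.
Removing 6 increases the component count from 2 to 3, so 6 is a cut vertex.
By contrast removing 4 leaves 2 components; it is not a cut vertex. No other vertex is a cut vertex either.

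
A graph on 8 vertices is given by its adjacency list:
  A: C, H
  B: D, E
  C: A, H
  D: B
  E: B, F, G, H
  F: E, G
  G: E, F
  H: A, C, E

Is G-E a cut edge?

After removing G-E, the path G-F-E still connects them, so the edge is not a bridge.

No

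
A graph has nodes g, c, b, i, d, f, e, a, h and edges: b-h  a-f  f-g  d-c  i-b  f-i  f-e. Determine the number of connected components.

2

Starting from c we can reach c, d. That is one component of size 2.
Starting from a we can reach a, b, e, f, g, h, i. That is one component of size 7.
Total: 2 components.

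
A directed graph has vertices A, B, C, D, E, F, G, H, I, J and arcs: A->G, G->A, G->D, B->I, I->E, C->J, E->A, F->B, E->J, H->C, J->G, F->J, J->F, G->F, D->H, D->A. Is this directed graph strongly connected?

Yes

From E we can reach every vertex (A, B, C, D, E, F, G, H, I, J), and every vertex can reach E (A, B, C, D, E, F, G, H, I, J). So the whole graph is one strongly connected component.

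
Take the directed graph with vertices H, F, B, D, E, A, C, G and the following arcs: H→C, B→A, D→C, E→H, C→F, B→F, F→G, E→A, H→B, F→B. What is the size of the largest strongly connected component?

2

{B, F} are all mutually reachable — one SCC of size 2.
{C} is an SCC by itself.
{H} is an SCC by itself.
{D} is an SCC by itself.
{A} is an SCC by itself.
(and 2 more singleton SCCs)
The largest has 2 vertices.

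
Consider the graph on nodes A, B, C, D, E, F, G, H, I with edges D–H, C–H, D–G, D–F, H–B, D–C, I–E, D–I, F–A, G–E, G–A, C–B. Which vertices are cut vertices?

D

Removing D increases the component count from 1 to 2, so D is a cut vertex.
By contrast removing H leaves 1 component; it is not a cut vertex. No other vertex is a cut vertex either.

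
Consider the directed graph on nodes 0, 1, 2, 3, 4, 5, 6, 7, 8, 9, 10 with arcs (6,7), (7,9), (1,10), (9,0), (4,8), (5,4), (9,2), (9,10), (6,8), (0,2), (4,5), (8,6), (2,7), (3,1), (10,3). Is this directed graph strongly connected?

There is no directed path from 8 to 5, so the graph is not strongly connected.

No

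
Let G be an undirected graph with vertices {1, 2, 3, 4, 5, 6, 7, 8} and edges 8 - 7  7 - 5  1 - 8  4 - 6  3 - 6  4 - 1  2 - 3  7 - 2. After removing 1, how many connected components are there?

1

With 1 gone, the remaining components are: {2, 3, 4, 5, 6, 7, 8}.
That is 1 component.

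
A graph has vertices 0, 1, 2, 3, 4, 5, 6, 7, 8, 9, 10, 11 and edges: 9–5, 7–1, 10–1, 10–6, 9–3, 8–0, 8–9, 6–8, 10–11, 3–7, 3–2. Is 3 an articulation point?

Yes

Deleting 3 raises the number of components from 2 to 3, so 3 is a cut vertex.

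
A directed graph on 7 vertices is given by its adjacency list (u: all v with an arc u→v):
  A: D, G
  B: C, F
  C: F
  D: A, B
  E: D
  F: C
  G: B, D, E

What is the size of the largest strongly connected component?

4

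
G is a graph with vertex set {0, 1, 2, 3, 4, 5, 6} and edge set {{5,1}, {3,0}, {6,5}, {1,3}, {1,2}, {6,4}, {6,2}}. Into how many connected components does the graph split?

1

Starting from 0 we can reach 0, 1, 2, 3, 4, 5, 6. That is one component of size 7.
Total: 1 component.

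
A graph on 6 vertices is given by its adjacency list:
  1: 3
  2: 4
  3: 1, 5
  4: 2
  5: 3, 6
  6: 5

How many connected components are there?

Starting from 2 we can reach 2, 4. That is one component of size 2.
Starting from 1 we can reach 1, 3, 5, 6. That is one component of size 4.
Total: 2 components.

2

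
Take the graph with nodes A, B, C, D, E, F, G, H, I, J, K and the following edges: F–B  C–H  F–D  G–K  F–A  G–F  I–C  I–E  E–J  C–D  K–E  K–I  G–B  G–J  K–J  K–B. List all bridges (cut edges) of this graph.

A-F, C-H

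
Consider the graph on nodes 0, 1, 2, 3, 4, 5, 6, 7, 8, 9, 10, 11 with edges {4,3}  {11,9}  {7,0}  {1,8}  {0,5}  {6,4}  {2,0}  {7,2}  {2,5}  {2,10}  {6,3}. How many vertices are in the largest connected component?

Starting from 1 we can reach 1, 8. That is one component of size 2.
Starting from 9 we can reach 9, 11. That is one component of size 2.
Starting from 3 we can reach 3, 4, 6. That is one component of size 3.
Starting from 0 we can reach 0, 2, 5, 7, 10. That is one component of size 5.
The largest has 5 vertices.

5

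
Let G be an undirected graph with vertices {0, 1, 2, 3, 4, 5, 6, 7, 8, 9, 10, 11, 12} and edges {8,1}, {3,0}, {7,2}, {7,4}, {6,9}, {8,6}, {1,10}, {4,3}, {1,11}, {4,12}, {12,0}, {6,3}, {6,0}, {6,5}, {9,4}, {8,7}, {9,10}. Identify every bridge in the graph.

The edges on the cycle 6-9-4-3-0-6 are not bridges since each lies on that cycle.
But removing 1-11 disconnects 1 from 11; removing 2-7 disconnects 2 from 7; removing 5-6 disconnects 5 from 6 — these are bridges.

1-11, 2-7, 5-6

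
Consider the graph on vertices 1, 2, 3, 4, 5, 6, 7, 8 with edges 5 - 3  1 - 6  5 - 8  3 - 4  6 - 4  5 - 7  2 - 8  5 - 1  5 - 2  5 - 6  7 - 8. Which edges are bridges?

The edges on the cycle 5-2-8-5 are not bridges since each lies on that cycle.
Every edge lies on some cycle, so there are no bridges.

none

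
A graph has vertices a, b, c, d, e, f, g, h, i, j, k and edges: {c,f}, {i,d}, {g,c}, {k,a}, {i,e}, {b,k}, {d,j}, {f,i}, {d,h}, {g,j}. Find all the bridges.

The edges on the cycle g-c-f-i-d-j-g are not bridges since each lies on that cycle.
But removing b-k disconnects b from k; removing i-e disconnects i from e; removing k-a disconnects k from a; removing d-h disconnects d from h — these are bridges.

a-k, b-k, d-h, e-i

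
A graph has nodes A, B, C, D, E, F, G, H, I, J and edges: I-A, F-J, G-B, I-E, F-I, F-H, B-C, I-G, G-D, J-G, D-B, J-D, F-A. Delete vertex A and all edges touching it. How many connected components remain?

With A gone, the remaining components are: {B, C, D, E, F, G, H, I, J}.
That is 1 component.

1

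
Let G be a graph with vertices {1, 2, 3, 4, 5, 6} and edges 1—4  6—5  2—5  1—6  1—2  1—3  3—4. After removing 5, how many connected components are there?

1

With 5 gone, the remaining components are: {1, 2, 3, 4, 6}.
That is 1 component.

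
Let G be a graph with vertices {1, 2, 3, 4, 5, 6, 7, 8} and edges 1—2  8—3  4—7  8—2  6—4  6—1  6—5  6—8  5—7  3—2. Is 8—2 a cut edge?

No

After removing 8—2, the path 8-3-2 still connects them, so the edge is not a bridge.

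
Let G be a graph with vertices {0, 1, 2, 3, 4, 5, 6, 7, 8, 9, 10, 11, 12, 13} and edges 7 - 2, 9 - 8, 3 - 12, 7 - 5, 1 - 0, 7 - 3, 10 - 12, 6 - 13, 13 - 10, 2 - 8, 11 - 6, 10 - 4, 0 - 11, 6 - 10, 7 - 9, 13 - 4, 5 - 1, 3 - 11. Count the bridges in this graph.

The edges on the cycle 6-13-4-10-6 are not bridges since each lies on that cycle.
Every edge lies on some cycle, so there are no bridges.

0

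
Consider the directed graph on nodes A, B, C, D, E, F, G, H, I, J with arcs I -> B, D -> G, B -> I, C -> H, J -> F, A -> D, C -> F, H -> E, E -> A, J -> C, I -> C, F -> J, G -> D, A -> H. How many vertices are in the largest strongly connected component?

{C, F, J} are all mutually reachable — one SCC of size 3.
{A, E, H} are all mutually reachable — one SCC of size 3.
{B, I} are all mutually reachable — one SCC of size 2.
{D, G} are all mutually reachable — one SCC of size 2.
The largest has 3 vertices.

3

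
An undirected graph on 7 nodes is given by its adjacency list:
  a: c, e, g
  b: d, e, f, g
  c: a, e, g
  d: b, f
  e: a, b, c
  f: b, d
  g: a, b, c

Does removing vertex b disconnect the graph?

Deleting b raises the number of components from 1 to 2, so b is a cut vertex.

Yes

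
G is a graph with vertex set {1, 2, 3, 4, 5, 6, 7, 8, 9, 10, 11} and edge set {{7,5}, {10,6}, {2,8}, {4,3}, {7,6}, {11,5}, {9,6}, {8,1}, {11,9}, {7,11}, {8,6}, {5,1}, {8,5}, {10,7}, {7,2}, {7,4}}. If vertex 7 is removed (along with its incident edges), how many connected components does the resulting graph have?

2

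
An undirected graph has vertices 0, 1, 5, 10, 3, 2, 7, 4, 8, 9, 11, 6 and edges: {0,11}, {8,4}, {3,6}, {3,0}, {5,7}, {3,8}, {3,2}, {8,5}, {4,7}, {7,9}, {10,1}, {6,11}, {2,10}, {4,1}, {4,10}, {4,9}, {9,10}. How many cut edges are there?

0

The edges on the cycle 8-5-7-9-4-8 are not bridges since each lies on that cycle.
Every edge lies on some cycle, so there are no bridges.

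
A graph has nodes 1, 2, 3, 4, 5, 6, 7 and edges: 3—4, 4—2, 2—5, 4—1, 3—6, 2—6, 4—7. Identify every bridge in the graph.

1-4, 2-5, 4-7

The edges on the cycle 3-4-2-6-3 are not bridges since each lies on that cycle.
But removing 4—7 disconnects 4 from 7; removing 4—1 disconnects 4 from 1; removing 2—5 disconnects 2 from 5 — these are bridges.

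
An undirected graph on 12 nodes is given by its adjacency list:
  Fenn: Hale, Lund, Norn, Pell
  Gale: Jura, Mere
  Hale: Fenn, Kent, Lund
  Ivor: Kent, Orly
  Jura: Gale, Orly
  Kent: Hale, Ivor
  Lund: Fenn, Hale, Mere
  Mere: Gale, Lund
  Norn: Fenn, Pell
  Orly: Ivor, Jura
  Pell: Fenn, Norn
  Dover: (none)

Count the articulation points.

1

Removing Fenn increases the component count from 2 to 3, so Fenn is a cut vertex.
By contrast removing Jura leaves 2 components; it is not a cut vertex. No other vertex is a cut vertex either.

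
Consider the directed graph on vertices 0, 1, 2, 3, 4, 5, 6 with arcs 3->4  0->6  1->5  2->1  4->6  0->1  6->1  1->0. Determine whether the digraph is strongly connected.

No

There is no directed path from 3 to 2, so the graph is not strongly connected.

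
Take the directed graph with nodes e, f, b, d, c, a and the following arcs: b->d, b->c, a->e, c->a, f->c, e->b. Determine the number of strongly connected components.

{a, b, c, e} are all mutually reachable — one SCC of size 4.
{f} is an SCC by itself.
{d} is an SCC by itself.
That gives 3 strongly connected components.

3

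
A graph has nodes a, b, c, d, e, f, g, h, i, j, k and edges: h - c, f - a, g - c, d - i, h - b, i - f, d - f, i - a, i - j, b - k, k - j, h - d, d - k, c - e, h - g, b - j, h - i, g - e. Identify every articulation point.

Removing h increases the component count from 1 to 2, so h is a cut vertex.
By contrast removing k leaves 1 component; it is not a cut vertex. No other vertex is a cut vertex either.

h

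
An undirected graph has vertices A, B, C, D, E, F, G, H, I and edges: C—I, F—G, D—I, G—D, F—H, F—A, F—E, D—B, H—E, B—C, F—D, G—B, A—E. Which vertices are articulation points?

Removing F increases the component count from 1 to 2, so F is a cut vertex.
By contrast removing D leaves 1 component; it is not a cut vertex. No other vertex is a cut vertex either.

F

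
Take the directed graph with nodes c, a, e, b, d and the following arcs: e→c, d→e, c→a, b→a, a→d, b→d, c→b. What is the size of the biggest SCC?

5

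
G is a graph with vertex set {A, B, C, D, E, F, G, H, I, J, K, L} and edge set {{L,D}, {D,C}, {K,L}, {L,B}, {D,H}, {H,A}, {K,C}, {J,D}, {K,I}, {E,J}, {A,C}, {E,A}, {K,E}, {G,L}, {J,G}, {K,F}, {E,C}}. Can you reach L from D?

Yes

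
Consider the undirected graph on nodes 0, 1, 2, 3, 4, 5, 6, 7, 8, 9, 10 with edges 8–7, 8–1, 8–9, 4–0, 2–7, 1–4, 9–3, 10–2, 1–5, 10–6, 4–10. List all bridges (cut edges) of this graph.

0-4, 1-5, 10-6, 3-9, 8-9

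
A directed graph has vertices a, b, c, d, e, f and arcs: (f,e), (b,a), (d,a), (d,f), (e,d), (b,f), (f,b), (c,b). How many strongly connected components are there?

{b, d, e, f} are all mutually reachable — one SCC of size 4.
{c} is an SCC by itself.
{a} is an SCC by itself.
That gives 3 strongly connected components.

3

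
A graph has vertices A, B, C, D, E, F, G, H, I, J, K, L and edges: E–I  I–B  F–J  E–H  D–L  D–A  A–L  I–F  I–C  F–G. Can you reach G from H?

From H we can reach B, C, E, F, G, H, I, J, which includes G.

Yes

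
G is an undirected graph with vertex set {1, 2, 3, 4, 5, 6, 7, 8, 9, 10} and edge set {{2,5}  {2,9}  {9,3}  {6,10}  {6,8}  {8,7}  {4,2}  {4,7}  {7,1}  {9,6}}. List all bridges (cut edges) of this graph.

1-7, 10-6, 2-5, 3-9

The edges on the cycle 4-2-9-6-8-7-4 are not bridges since each lies on that cycle.
But removing 5–2 disconnects 5 from 2; removing 10–6 disconnects 10 from 6; removing 7–1 disconnects 7 from 1; removing 9–3 disconnects 9 from 3 — these are bridges.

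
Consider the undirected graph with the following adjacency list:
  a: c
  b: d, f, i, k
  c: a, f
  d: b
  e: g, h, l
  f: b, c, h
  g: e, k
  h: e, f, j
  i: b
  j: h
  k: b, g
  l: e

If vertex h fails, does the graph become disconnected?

Yes

Deleting h raises the number of components from 1 to 2, so h is a cut vertex.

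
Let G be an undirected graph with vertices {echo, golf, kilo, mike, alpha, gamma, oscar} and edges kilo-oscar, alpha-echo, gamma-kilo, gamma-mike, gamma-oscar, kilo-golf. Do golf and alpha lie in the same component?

The component containing golf is {golf, kilo, mike, gamma, oscar}, and alpha is not in it.

No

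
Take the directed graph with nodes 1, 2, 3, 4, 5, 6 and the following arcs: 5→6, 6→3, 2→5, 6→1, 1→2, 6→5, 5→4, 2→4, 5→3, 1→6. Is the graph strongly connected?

No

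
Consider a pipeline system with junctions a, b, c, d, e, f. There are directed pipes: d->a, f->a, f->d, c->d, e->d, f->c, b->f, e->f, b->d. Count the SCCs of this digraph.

{d} is an SCC by itself.
{a} is an SCC by itself.
{b} is an SCC by itself.
{e} is an SCC by itself.
{f} is an SCC by itself.
(and 1 more singleton SCC)
That gives 6 strongly connected components.

6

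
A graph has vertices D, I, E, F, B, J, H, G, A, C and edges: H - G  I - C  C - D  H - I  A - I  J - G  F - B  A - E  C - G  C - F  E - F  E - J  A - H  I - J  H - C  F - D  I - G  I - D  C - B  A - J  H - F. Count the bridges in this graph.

The edges on the cycle A-E-F-C-I-H-A are not bridges since each lies on that cycle.
Every edge lies on some cycle, so there are no bridges.

0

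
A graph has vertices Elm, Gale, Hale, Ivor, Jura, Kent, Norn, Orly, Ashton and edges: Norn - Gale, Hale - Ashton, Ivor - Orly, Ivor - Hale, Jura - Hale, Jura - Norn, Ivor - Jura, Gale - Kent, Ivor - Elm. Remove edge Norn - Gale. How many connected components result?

2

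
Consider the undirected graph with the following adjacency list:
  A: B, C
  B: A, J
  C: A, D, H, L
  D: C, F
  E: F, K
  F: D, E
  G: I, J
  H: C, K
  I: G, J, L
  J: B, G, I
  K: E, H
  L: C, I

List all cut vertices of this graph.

Removing C increases the component count from 1 to 2, so C is a cut vertex.
By contrast removing K leaves 1 component; it is not a cut vertex. No other vertex is a cut vertex either.

C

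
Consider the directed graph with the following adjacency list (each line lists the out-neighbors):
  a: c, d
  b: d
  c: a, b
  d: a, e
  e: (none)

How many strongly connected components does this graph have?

{a, b, c, d} are all mutually reachable — one SCC of size 4.
{e} is an SCC by itself.
That gives 2 strongly connected components.

2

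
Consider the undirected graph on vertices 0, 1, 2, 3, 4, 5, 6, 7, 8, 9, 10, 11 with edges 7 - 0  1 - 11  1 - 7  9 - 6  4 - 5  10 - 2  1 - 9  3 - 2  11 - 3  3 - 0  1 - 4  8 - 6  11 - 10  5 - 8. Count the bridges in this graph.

0

The edges on the cycle 1-4-5-8-6-9-1 are not bridges since each lies on that cycle.
Every edge lies on some cycle, so there are no bridges.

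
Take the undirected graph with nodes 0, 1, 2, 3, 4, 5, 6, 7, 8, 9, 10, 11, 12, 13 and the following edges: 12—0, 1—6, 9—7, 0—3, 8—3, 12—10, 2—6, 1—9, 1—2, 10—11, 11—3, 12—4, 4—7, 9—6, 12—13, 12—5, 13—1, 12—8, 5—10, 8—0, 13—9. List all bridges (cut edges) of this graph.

none

The edges on the cycle 12-5-10-12 are not bridges since each lies on that cycle.
Every edge lies on some cycle, so there are no bridges.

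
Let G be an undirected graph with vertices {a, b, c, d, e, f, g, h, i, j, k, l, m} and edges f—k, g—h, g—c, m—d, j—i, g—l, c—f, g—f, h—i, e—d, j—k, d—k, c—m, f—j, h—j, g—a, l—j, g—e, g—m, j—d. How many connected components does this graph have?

b is isolated — a component by itself.
Starting from a we can reach a, c, d, e, f, g, h, i, j, k, l, m. That is one component of size 12.
Total: 2 components.

2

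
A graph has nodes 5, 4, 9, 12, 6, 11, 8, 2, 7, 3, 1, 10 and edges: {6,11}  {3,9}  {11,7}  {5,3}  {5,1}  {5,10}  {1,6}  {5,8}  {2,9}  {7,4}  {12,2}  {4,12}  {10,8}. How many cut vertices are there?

1

Removing 5 increases the component count from 1 to 2, so 5 is a cut vertex.
By contrast removing 11 leaves 1 component; it is not a cut vertex. No other vertex is a cut vertex either.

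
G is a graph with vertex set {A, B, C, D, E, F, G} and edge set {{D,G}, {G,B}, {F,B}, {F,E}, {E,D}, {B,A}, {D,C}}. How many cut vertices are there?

Removing B increases the component count from 1 to 2, so B is a cut vertex.
Removing D increases the component count from 1 to 2, so D is a cut vertex.
By contrast removing F leaves 1 component; it is not a cut vertex. No other vertex is a cut vertex either.

2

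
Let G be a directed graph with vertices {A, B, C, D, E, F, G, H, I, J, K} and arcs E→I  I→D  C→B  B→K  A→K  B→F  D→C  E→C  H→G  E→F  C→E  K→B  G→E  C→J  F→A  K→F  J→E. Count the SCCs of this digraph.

4

{C, D, E, I, J} are all mutually reachable — one SCC of size 5.
{A, B, F, K} are all mutually reachable — one SCC of size 4.
{G} is an SCC by itself.
{H} is an SCC by itself.
That gives 4 strongly connected components.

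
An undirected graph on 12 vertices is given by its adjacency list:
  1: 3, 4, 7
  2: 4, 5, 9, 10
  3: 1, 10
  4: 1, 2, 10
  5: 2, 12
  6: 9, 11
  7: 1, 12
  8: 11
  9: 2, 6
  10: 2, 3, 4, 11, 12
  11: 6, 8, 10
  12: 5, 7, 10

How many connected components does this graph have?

1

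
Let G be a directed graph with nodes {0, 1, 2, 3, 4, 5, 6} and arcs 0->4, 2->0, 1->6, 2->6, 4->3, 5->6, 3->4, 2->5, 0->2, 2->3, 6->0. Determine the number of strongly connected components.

3

{0, 2, 5, 6} are all mutually reachable — one SCC of size 4.
{3, 4} are all mutually reachable — one SCC of size 2.
{1} is an SCC by itself.
That gives 3 strongly connected components.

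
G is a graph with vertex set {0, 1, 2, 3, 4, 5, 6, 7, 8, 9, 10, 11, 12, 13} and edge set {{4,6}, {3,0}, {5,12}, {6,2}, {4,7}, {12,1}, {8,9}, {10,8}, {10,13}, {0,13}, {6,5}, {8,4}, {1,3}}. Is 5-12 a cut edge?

No

After removing 5-12, the path 5-6-4-8-10-13-0-3-1-12 still connects them, so the edge is not a bridge.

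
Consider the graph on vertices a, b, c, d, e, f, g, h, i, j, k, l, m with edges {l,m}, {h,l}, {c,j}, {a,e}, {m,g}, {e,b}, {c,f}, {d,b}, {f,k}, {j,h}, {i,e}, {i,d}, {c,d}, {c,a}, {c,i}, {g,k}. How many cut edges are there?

The edges on the cycle c-j-h-l-m-g-k-f-c are not bridges since each lies on that cycle.
Every edge lies on some cycle, so there are no bridges.

0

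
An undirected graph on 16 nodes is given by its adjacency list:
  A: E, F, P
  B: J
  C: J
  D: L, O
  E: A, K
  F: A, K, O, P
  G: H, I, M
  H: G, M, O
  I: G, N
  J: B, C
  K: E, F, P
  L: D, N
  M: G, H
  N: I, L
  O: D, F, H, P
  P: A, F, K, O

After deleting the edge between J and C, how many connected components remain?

3

Before removal there are 2 components.
J-C is a bridge — removing it separates J's side from C's side.
After removal: 3 components.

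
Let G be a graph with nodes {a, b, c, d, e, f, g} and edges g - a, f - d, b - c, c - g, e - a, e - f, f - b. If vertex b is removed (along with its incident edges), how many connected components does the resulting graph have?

1

With b gone, the remaining components are: {a, c, d, e, f, g}.
That is 1 component.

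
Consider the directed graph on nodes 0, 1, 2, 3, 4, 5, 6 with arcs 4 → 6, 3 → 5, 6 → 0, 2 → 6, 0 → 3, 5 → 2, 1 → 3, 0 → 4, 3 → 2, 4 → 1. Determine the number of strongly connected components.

1

{0, 1, 2, 3, 4, 5, 6} are all mutually reachable — one SCC of size 7.
That gives 1 strongly connected component.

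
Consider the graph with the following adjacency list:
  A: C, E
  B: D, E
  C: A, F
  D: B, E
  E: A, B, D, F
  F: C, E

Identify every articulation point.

Removing E increases the component count from 1 to 2, so E is a cut vertex.
By contrast removing B leaves 1 component; it is not a cut vertex. No other vertex is a cut vertex either.

E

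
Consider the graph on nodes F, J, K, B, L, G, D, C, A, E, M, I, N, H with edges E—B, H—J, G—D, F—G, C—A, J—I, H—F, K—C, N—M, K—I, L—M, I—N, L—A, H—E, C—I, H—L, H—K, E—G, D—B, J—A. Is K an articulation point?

Deleting K leaves 1 component (was 1) (its neighbors C, H, I remain connected to each other), so K is not a cut vertex.

No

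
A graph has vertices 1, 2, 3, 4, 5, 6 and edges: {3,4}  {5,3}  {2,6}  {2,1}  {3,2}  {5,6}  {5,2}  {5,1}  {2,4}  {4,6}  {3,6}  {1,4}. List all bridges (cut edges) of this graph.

none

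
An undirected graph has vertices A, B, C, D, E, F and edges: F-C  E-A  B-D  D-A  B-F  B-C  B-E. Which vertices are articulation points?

B

Removing B increases the component count from 1 to 2, so B is a cut vertex.
By contrast removing C leaves 1 component; it is not a cut vertex. No other vertex is a cut vertex either.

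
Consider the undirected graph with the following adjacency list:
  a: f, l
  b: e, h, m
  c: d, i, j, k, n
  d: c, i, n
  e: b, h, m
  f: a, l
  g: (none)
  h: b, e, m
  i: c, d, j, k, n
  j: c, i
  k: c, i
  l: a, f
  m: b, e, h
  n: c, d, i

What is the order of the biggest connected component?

6

g is isolated — a component by itself.
Starting from a we can reach a, f, l. That is one component of size 3.
Starting from b we can reach b, e, h, m. That is one component of size 4.
Starting from c we can reach c, d, i, j, k, n. That is one component of size 6.
The largest has 6 vertices.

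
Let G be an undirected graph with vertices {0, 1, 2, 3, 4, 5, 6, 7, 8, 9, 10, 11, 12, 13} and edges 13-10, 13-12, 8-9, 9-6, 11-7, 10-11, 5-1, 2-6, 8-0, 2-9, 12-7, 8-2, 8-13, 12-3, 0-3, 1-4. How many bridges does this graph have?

The edges on the cycle 8-2-6-9-8 are not bridges since each lies on that cycle.
But removing 1-4 disconnects 1 from 4; removing 5-1 disconnects 5 from 1 — these are bridges.
That makes 2 bridges.

2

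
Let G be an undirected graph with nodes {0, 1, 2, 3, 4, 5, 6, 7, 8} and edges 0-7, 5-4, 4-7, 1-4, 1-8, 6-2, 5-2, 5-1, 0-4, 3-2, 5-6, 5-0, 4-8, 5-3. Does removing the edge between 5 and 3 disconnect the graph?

No

After removing 5-3, the path 5-2-3 still connects them, so the edge is not a bridge.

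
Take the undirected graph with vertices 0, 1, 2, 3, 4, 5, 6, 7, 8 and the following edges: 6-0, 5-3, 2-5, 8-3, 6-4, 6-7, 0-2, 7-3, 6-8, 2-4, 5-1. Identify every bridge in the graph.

The edges on the cycle 6-7-3-8-6 are not bridges since each lies on that cycle.
But removing 5-1 disconnects 5 from 1 — this is a bridge.

1-5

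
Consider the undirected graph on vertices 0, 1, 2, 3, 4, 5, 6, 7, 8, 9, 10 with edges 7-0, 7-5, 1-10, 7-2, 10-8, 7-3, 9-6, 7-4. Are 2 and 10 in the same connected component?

The component containing 2 is {0, 2, 3, 4, 5, 7}, and 10 is not in it.

No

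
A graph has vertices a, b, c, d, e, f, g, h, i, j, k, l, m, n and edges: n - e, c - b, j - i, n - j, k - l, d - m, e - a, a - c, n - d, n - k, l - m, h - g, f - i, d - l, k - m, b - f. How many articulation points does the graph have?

1

Removing n increases the component count from 2 to 3, so n is a cut vertex.
By contrast removing e leaves 2 components; it is not a cut vertex. No other vertex is a cut vertex either.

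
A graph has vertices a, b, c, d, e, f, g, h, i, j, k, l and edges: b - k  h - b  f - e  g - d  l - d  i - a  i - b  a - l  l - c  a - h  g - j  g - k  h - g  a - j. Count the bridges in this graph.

2

The edges on the cycle a-l-d-g-h-a are not bridges since each lies on that cycle.
But removing f - e disconnects f from e; removing c - l disconnects c from l — these are bridges.
That makes 2 bridges.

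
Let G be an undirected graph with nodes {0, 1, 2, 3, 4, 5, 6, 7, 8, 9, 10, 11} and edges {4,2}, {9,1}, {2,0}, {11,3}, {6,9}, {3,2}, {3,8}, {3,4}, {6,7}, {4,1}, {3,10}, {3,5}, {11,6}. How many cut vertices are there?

3

Removing 2 increases the component count from 1 to 2, so 2 is a cut vertex.
Removing 3 increases the component count from 1 to 4, so 3 is a cut vertex.
Removing 6 increases the component count from 1 to 2, so 6 is a cut vertex.
By contrast removing 8 leaves 1 component; it is not a cut vertex. No other vertex is a cut vertex either.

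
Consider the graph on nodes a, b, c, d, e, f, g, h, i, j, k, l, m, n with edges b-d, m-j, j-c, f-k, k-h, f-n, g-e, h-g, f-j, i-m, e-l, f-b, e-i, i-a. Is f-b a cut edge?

Removing f-b leaves no path between f and b: the component count goes from 1 to 2. So it is a bridge.

Yes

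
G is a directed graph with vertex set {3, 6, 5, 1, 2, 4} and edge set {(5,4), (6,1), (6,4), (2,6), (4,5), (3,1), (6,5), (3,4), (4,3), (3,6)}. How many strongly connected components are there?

3

{3, 4, 5, 6} are all mutually reachable — one SCC of size 4.
{1} is an SCC by itself.
{2} is an SCC by itself.
That gives 3 strongly connected components.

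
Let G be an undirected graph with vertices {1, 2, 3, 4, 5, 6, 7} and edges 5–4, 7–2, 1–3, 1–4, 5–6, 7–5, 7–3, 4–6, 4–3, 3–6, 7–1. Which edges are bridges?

2-7

The edges on the cycle 7-5-6-3-4-1-7 are not bridges since each lies on that cycle.
But removing 7–2 disconnects 7 from 2 — this is a bridge.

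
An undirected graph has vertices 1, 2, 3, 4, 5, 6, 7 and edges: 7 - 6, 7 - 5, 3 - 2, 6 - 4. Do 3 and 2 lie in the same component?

Yes

From 3 we can reach 2, 3, which includes 2.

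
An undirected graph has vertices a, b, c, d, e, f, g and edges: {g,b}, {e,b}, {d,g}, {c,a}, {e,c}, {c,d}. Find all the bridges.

a-c

The edges on the cycle e-c-d-g-b-e are not bridges since each lies on that cycle.
But removing c-a disconnects c from a — this is a bridge.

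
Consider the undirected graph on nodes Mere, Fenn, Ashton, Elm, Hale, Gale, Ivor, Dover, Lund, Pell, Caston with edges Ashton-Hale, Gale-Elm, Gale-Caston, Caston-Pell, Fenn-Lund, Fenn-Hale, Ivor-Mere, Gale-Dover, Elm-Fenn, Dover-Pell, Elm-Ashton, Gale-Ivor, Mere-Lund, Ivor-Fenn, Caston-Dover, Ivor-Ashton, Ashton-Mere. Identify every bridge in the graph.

none

The edges on the cycle Elm-Ashton-Hale-Fenn-Elm are not bridges since each lies on that cycle.
Every edge lies on some cycle, so there are no bridges.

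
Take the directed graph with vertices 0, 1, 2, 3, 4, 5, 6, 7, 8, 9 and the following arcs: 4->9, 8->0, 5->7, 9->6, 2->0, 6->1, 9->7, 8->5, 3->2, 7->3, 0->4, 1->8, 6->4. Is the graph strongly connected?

Yes

From 6 we can reach every vertex (0, 1, 2, 3, 4, 5, 6, 7, 8, 9), and every vertex can reach 6 (0, 1, 2, 3, 4, 5, 6, 7, 8, 9). So the whole graph is one strongly connected component.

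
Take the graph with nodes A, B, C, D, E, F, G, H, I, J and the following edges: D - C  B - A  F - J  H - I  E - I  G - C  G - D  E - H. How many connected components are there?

Starting from F we can reach F, J. That is one component of size 2.
Starting from A we can reach A, B. That is one component of size 2.
Starting from C we can reach C, D, G. That is one component of size 3.
Starting from E we can reach E, H, I. That is one component of size 3.
Total: 4 components.

4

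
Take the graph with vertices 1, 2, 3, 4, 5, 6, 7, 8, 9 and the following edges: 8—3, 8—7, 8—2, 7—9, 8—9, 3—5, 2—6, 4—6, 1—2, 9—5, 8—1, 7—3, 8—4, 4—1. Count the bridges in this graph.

0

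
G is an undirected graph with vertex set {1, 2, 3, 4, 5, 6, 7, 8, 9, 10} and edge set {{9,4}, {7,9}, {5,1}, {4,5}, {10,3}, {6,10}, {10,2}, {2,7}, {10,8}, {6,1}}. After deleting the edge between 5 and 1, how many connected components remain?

1

5 and 1 are still connected via 5-4-9-7-2-10-6-1, so the component count stays at 1.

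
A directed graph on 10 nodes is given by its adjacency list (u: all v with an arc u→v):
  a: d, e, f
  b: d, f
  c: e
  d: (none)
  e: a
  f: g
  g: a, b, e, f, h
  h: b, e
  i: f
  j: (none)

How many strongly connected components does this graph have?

5

{a, b, e, f, g, h} are all mutually reachable — one SCC of size 6.
{i} is an SCC by itself.
{d} is an SCC by itself.
{c} is an SCC by itself.
{j} is an SCC by itself.
That gives 5 strongly connected components.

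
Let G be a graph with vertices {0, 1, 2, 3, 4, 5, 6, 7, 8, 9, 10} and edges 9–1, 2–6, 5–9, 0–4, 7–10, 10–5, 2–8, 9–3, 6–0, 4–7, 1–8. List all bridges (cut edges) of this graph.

3-9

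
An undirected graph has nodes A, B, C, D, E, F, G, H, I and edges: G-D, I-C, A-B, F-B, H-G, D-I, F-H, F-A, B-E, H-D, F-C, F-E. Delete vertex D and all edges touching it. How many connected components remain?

With D gone, the remaining components are: {A, B, C, E, F, G, H, I}.
That is 1 component.

1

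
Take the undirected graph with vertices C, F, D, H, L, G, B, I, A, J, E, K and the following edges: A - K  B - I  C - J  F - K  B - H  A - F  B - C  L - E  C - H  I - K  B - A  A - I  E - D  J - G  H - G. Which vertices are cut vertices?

Removing B increases the component count from 2 to 3, so B is a cut vertex.
Removing E increases the component count from 2 to 3, so E is a cut vertex.
By contrast removing J leaves 2 components; it is not a cut vertex. No other vertex is a cut vertex either.

B, E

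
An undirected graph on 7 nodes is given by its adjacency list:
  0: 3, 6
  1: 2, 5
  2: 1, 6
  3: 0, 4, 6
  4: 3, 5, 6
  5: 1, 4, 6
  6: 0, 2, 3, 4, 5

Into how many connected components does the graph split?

Starting from 0 we can reach 0, 1, 2, 3, 4, 5, 6. That is one component of size 7.
Total: 1 component.

1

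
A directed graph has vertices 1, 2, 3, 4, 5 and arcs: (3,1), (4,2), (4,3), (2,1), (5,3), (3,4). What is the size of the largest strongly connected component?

2

{3, 4} are all mutually reachable — one SCC of size 2.
{2} is an SCC by itself.
{1} is an SCC by itself.
{5} is an SCC by itself.
The largest has 2 vertices.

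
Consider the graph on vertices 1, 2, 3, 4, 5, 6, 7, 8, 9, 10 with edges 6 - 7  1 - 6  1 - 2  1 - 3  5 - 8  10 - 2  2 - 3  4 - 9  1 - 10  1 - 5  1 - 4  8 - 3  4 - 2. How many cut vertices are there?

3

Removing 1 increases the component count from 1 to 2, so 1 is a cut vertex.
Removing 4 increases the component count from 1 to 2, so 4 is a cut vertex.
Removing 6 increases the component count from 1 to 2, so 6 is a cut vertex.
By contrast removing 3 leaves 1 component; it is not a cut vertex. No other vertex is a cut vertex either.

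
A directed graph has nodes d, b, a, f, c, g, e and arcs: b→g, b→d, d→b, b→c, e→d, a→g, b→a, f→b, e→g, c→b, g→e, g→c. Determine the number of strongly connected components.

{a, b, c, d, e, g} are all mutually reachable — one SCC of size 6.
{f} is an SCC by itself.
That gives 2 strongly connected components.

2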